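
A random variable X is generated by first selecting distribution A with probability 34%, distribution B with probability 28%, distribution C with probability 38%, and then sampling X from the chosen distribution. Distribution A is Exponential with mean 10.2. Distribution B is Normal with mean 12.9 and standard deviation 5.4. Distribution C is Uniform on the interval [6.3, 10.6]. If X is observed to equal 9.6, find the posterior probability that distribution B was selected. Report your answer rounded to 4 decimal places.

0.1448

Likelihoods f(9.6 | ·): A: 0.0382518; B: 0.0612945; C: 0.232558.
Posterior ∝ prior × likelihood. Numerator for B: 0.28·0.0612945 = 0.0171624.
Normalizing constant: 0.34·0.0382518 + 0.28·0.0612945 + 0.38·0.232558 = 0.11854.
P(B | observation) = 0.0171624 / 0.11854 = 0.144782.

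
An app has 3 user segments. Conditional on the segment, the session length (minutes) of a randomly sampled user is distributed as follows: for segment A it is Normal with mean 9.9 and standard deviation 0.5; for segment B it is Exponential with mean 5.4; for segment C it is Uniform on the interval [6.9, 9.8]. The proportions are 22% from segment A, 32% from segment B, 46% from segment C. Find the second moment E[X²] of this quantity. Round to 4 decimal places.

For each component E[X²] = Var + (mean)², giving A: 98.26; B: 58.32; C: 70.4233.
Overall E[X²] = 0.22·98.26 + 0.32·58.32 + 0.46·70.4233 = 72.6743.

72.6743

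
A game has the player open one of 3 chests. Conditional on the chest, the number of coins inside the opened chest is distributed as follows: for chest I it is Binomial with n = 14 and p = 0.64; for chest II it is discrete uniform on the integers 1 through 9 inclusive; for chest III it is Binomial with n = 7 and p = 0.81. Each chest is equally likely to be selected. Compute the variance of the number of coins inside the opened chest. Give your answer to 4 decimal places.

Per component, I: μ=8.96, E[X²]=83.5072; II: μ=5, E[X²]=31.6667; III: μ=5.67, E[X²]=33.2262.
E[X] = 0.333333·8.96 + 0.333333·5 + 0.333333·5.67 = 6.54333.
E[X²] = 0.333333·83.5072 + 0.333333·31.6667 + 0.333333·33.2262 = 49.4667.
Var(X) = E[X²] − (E[X])² = 49.4667 − 42.8152 = 6.65148.

6.6515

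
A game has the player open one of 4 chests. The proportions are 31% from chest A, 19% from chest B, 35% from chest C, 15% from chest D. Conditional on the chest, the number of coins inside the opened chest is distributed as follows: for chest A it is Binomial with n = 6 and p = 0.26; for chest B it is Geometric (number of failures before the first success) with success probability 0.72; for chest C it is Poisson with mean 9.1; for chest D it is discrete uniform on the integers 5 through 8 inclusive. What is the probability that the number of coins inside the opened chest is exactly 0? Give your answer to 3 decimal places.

0.188

Conditional on each chest, P(X = 0): A: 0.164206; B: 0.72; C: 0.000111666; D: 0.
By total probability, P(X = 0) = 0.31·0.164206 + 0.19·0.72 + 0.35·0.000111666 + 0.15·0 = 0.187743.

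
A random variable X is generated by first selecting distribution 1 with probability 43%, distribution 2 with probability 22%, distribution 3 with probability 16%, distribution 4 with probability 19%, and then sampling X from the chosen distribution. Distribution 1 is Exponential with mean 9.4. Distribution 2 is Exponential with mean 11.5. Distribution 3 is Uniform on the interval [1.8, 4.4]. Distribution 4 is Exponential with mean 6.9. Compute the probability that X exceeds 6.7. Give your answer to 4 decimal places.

0.4056

Conditional on each component, P(X > 6.7): 1: 0.490286; 2: 0.55844; 3: 0; 4: 0.378699.
By total probability, P(X > 6.7) = 0.43·0.490286 + 0.22·0.55844 + 0.16·0 + 0.19·0.378699 = 0.405633.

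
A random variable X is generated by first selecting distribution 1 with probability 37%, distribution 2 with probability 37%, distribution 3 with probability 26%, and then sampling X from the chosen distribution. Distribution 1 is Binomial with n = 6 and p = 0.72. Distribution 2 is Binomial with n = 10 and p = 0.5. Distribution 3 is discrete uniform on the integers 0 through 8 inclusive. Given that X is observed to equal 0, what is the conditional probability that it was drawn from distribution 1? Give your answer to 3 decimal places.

Likelihoods P(X=0 | ·): 1: 0.00048189; 2: 0.000976562; 3: 0.111111.
Posterior ∝ prior × likelihood. Numerator for 1: 0.37·0.00048189 = 0.000178299.
Normalizing constant: 0.37·0.00048189 + 0.37·0.000976562 + 0.26·0.111111 = 0.0294285.
P(1 | observation) = 0.000178299 / 0.0294285 = 0.00605873.

0.006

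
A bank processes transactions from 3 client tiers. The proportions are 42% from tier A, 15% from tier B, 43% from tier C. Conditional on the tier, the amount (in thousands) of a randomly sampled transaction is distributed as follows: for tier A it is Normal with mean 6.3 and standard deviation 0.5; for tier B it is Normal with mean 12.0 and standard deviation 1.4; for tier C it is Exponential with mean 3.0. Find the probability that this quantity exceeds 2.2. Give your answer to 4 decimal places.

0.7765

Conditional on each tier, P(X > 2.2): A: 1; B: 1; C: 0.480305.
By total probability, P(X > 2.2) = 0.42·1 + 0.15·1 + 0.43·0.480305 = 0.776531.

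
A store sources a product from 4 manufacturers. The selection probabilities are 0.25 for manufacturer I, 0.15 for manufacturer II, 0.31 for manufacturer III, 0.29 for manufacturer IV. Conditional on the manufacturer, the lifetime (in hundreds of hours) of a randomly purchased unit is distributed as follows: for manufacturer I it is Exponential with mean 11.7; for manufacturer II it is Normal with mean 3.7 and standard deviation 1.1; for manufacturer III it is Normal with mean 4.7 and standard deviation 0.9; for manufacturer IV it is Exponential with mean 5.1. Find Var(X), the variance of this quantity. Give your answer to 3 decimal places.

51.700

Per component, I: μ=11.7, E[X²]=273.78; II: μ=3.7, E[X²]=14.9; III: μ=4.7, E[X²]=22.9; IV: μ=5.1, E[X²]=52.02.
E[X] = 0.25·11.7 + 0.15·3.7 + 0.31·4.7 + 0.29·5.1 = 6.416.
E[X²] = 0.25·273.78 + 0.15·14.9 + 0.31·22.9 + 0.29·52.02 = 92.8648.
Var(X) = E[X²] − (E[X])² = 92.8648 − 41.1651 = 51.6997.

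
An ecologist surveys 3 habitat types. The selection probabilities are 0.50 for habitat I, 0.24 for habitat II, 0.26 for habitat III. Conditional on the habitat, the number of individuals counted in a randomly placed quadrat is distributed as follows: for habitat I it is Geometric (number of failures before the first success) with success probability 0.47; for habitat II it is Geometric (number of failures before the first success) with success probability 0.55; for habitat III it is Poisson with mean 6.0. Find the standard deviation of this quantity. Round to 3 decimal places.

Per component, I: μ=1.12766, E[X²]=3.67089; II: μ=0.818182, E[X²]=2.15702; III: μ=6, E[X²]=42.
E[X] = 0.5·1.12766 + 0.24·0.818182 + 0.26·6 = 2.32019.
E[X²] = 0.5·3.67089 + 0.24·2.15702 + 0.26·42 = 13.2731.
Var(X) = E[X²] − (E[X])² = 13.2731 − 5.3833 = 7.88983.
SD(X) = √7.88983 = 2.80888.

2.809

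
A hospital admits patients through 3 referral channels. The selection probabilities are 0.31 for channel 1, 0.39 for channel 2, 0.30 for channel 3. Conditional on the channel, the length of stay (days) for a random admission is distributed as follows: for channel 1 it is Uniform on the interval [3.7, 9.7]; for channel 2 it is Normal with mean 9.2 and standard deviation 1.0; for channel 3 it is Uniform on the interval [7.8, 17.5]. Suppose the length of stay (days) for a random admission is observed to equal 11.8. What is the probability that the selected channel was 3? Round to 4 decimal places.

0.8538

Likelihoods f(11.8 | ·): 1: 0; 2: 0.013583; 3: 0.103093.
Posterior ∝ prior × likelihood. Numerator for 3: 0.3·0.103093 = 0.0309278.
Normalizing constant: 0.31·0 + 0.39·0.013583 + 0.3·0.103093 = 0.0362252.
P(3 | observation) = 0.0309278 / 0.0362252 = 0.853766.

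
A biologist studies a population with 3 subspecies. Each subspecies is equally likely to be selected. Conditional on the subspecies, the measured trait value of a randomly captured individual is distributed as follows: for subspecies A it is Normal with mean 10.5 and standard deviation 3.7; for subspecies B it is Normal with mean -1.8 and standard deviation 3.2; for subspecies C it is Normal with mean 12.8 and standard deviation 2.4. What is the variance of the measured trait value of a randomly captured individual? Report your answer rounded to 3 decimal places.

Per component, A: μ=10.5, E[X²]=123.94; B: μ=-1.8, E[X²]=13.48; C: μ=12.8, E[X²]=169.6.
E[X] = 0.333333·10.5 + 0.333333·-1.8 + 0.333333·12.8 = 7.16667.
E[X²] = 0.333333·123.94 + 0.333333·13.48 + 0.333333·169.6 = 102.34.
Var(X) = E[X²] − (E[X])² = 102.34 − 51.3611 = 50.9789.

50.979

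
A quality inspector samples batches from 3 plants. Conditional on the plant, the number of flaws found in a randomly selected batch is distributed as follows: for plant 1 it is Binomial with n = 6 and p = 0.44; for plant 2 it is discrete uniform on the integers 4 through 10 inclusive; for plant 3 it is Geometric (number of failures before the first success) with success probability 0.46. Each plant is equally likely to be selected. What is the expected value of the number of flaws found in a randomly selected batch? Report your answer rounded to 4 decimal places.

3.6046

Component means — 1: 2.64; 2: 7; 3: 1.17391.
E[X] = 0.333333·2.64 + 0.333333·7 + 0.333333·1.17391 = 3.60464.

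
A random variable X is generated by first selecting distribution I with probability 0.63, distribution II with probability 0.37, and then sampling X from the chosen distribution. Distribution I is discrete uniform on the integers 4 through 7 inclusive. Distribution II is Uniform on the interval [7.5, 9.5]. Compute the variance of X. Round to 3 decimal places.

3.009

Per component, I: μ=5.5, E[X²]=31.5; II: μ=8.5, E[X²]=72.5833.
E[X] = 0.63·5.5 + 0.37·8.5 = 6.61.
E[X²] = 0.63·31.5 + 0.37·72.5833 = 46.7008.
Var(X) = E[X²] − (E[X])² = 46.7008 − 43.6921 = 3.00873.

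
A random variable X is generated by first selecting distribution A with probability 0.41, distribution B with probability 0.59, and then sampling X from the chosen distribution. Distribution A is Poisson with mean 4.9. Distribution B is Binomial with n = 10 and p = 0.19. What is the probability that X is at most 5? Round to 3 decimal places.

0.847

Conditional on each component, P(X ≤ 5): A: 0.633501; B: 0.995124.
By total probability, P(X ≤ 5) = 0.41·0.633501 + 0.59·0.995124 = 0.846859.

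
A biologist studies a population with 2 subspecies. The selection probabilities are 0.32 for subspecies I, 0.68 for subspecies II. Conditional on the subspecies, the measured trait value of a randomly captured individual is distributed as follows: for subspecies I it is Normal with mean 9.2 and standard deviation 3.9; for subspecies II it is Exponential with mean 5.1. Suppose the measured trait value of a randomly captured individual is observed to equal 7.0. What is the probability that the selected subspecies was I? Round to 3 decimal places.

Likelihoods f(7.0 | ·): I: 0.0872462; II: 0.0496981.
Posterior ∝ prior × likelihood. Numerator for I: 0.32·0.0872462 = 0.0279188.
Normalizing constant: 0.32·0.0872462 + 0.68·0.0496981 = 0.0617135.
P(I | observation) = 0.0279188 / 0.0617135 = 0.452394.

0.452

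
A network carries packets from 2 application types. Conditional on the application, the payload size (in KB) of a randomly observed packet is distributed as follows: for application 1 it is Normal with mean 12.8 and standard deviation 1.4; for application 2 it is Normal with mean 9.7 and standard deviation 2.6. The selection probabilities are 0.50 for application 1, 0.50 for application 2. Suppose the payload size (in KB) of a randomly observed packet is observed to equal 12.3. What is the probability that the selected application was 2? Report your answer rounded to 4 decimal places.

Likelihoods f(12.3 | ·): 1: 0.267353; 2: 0.0930657.
Posterior ∝ prior × likelihood. Numerator for 2: 0.5·0.0930657 = 0.0465328.
Normalizing constant: 0.5·0.267353 + 0.5·0.0930657 = 0.180209.
P(2 | observation) = 0.0465328 / 0.180209 = 0.258216.

0.2582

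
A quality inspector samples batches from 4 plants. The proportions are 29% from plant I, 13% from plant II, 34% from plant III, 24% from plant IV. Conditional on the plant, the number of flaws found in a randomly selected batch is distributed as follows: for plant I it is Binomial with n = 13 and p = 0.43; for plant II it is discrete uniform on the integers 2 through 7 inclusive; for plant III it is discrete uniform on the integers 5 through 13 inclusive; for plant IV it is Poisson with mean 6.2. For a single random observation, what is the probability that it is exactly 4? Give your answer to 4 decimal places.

0.0967

Conditional on each plant, P(X = 4): I: 0.155258; II: 0.166667; III: 0; IV: 0.124948.
By total probability, P(X = 4) = 0.29·0.155258 + 0.13·0.166667 + 0.34·0 + 0.24·0.124948 = 0.096679.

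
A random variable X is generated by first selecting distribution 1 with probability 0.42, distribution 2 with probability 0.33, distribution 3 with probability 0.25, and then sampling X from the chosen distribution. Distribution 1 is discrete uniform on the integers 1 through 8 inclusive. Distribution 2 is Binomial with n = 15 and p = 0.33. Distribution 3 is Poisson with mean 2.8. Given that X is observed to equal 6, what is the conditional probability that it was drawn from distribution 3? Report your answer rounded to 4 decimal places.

Likelihoods P(X=6 | ·): 1: 0.125; 2: 0.175858; 3: 0.0406997.
Posterior ∝ prior × likelihood. Numerator for 3: 0.25·0.0406997 = 0.0101749.
Normalizing constant: 0.42·0.125 + 0.33·0.175858 + 0.25·0.0406997 = 0.120708.
P(3 | observation) = 0.0101749 / 0.120708 = 0.0842938.

0.0843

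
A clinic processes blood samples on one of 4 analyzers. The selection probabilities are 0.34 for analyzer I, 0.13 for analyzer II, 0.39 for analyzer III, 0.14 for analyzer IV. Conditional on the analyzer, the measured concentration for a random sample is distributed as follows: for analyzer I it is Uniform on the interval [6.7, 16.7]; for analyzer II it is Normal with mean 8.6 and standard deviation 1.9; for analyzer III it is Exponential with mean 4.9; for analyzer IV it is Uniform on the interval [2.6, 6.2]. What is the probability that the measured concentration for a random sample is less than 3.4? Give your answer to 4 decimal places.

Conditional on each analyzer, P(X < 3.4): I: 0; II: 0.0031016; III: 0.500365; IV: 0.222222.
By total probability, P(X < 3.4) = 0.34·0 + 0.13·0.0031016 + 0.39·0.500365 + 0.14·0.222222 = 0.226657.

0.2267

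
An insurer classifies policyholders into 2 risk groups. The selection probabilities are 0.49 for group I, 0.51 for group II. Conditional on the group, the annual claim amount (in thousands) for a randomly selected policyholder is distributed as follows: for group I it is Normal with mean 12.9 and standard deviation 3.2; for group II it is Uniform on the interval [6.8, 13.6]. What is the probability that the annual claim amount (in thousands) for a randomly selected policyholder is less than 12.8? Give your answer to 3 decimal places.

Conditional on each group, P(X < 12.8): I: 0.487535; II: 0.882353.
By total probability, P(X < 12.8) = 0.49·0.487535 + 0.51·0.882353 = 0.688892.

0.689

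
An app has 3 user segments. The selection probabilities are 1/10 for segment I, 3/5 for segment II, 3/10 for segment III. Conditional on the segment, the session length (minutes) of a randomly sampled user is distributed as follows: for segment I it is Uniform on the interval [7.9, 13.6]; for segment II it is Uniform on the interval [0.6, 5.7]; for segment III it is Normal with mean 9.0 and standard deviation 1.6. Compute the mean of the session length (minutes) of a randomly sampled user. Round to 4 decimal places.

5.6650

Component means — I: 10.75; II: 3.15; III: 9.
E[X] = 0.1·10.75 + 0.6·3.15 + 0.3·9 = 5.665.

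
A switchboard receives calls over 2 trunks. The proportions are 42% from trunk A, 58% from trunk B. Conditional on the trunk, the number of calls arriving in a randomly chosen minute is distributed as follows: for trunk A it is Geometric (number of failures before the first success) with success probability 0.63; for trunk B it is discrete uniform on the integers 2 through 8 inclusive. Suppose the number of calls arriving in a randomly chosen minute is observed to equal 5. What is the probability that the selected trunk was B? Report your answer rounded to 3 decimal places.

Likelihoods P(X=5 | ·): A: 0.00436867; B: 0.142857.
Posterior ∝ prior × likelihood. Numerator for B: 0.58·0.142857 = 0.0828571.
Normalizing constant: 0.42·0.00436867 + 0.58·0.142857 = 0.084692.
P(B | observation) = 0.0828571 / 0.084692 = 0.978335.

0.978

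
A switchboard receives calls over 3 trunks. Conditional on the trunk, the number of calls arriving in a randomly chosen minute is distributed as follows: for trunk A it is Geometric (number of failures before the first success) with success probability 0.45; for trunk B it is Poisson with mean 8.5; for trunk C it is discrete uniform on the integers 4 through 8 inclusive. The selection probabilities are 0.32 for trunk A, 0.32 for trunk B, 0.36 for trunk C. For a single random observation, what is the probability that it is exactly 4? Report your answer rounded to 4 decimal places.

0.0993

Conditional on each trunk, P(X = 4): A: 0.0411778; B: 0.0442549; C: 0.2.
By total probability, P(X = 4) = 0.32·0.0411778 + 0.32·0.0442549 + 0.36·0.2 = 0.0993385.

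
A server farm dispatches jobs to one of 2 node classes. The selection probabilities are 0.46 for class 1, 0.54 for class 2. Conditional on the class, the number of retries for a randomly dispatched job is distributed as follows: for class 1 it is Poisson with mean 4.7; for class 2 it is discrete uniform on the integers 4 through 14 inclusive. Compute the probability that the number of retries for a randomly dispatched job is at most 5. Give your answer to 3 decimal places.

Conditional on each class, P(X ≤ 5): 1: 0.668438; 2: 0.181818.
By total probability, P(X ≤ 5) = 0.46·0.668438 + 0.54·0.181818 = 0.405664.

0.406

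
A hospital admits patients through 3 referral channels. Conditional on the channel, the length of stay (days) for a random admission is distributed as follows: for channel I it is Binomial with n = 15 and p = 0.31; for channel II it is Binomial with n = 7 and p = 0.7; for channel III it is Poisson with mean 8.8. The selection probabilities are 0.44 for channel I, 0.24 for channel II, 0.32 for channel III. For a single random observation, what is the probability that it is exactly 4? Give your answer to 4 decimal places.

0.1601

Conditional on each channel, P(X = 4): I: 0.212774; II: 0.226895; III: 0.0376641.
By total probability, P(X = 4) = 0.44·0.212774 + 0.24·0.226895 + 0.32·0.0376641 = 0.160128.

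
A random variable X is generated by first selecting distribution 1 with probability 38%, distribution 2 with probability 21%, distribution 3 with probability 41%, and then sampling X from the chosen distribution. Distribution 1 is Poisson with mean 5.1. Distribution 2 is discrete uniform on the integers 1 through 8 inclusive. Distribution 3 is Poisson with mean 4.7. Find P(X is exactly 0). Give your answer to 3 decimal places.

0.006

Conditional on each component, P(X = 0): 1: 0.00609675; 2: 0; 3: 0.00909528.
By total probability, P(X = 0) = 0.38·0.00609675 + 0.21·0 + 0.41·0.00909528 = 0.00604583.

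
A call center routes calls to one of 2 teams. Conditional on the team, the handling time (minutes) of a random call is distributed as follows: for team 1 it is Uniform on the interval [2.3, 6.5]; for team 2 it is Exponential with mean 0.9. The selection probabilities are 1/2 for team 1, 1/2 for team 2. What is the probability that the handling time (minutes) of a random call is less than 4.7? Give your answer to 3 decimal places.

Conditional on each team, P(X < 4.7): 1: 0.571429; 2: 0.994605.
By total probability, P(X < 4.7) = 0.5·0.571429 + 0.5·0.994605 = 0.783017.

0.783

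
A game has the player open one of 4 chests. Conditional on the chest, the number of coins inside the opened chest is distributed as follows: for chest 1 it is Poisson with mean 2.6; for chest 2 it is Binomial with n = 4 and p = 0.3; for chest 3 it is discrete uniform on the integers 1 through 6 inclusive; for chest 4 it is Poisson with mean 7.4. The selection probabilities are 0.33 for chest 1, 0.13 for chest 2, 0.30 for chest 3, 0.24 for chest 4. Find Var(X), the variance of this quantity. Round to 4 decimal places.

Per component, 1: μ=2.6, E[X²]=9.36; 2: μ=1.2, E[X²]=2.28; 3: μ=3.5, E[X²]=15.1667; 4: μ=7.4, E[X²]=62.16.
E[X] = 0.33·2.6 + 0.13·1.2 + 0.3·3.5 + 0.24·7.4 = 3.84.
E[X²] = 0.33·9.36 + 0.13·2.28 + 0.3·15.1667 + 0.24·62.16 = 22.8536.
Var(X) = E[X²] − (E[X])² = 22.8536 − 14.7456 = 8.108.

8.1080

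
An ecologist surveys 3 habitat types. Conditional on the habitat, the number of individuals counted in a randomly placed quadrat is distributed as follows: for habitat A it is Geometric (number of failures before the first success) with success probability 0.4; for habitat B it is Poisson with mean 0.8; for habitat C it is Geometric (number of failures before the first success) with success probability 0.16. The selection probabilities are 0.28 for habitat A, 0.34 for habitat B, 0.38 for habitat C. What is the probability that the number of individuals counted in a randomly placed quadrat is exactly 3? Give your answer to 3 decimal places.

Conditional on each habitat, P(X = 3): A: 0.0864; B: 0.0383427; C: 0.0948326.
By total probability, P(X = 3) = 0.28·0.0864 + 0.34·0.0383427 + 0.38·0.0948326 = 0.0732649.

0.073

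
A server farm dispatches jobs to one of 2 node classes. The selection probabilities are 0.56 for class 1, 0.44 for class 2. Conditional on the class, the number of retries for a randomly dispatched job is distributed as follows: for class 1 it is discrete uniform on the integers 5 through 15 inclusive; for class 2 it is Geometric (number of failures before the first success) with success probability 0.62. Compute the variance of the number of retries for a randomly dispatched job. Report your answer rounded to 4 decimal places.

Per component, 1: μ=10, E[X²]=110; 2: μ=0.612903, E[X²]=1.3642.
E[X] = 0.56·10 + 0.44·0.612903 = 5.86968.
E[X²] = 0.56·110 + 0.44·1.3642 = 62.2002.
Var(X) = E[X²] − (E[X])² = 62.2002 − 34.4531 = 27.7471.

27.7471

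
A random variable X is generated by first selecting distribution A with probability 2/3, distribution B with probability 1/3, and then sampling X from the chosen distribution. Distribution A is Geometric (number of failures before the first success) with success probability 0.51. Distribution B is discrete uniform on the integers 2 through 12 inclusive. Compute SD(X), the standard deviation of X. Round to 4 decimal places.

3.5629

Per component, A: μ=0.960784, E[X²]=2.807; B: μ=7, E[X²]=59.
E[X] = 0.666667·0.960784 + 0.333333·7 = 2.97386.
E[X²] = 0.666667·2.807 + 0.333333·59 = 21.538.
Var(X) = E[X²] − (E[X])² = 21.538 − 8.84382 = 12.6942.
SD(X) = √12.6942 = 3.56289.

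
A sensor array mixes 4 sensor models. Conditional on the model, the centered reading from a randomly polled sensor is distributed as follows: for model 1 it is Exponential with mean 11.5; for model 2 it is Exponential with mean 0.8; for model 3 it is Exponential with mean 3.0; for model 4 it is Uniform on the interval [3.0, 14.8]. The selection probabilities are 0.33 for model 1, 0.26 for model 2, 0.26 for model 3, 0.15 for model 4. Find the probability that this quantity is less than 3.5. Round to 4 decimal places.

Conditional on each model, P(X < 3.5): 1: 0.262396; 2: 0.987412; 3: 0.688597; 4: 0.0423729.
By total probability, P(X < 3.5) = 0.33·0.262396 + 0.26·0.987412 + 0.26·0.688597 + 0.15·0.0423729 = 0.528709.

0.5287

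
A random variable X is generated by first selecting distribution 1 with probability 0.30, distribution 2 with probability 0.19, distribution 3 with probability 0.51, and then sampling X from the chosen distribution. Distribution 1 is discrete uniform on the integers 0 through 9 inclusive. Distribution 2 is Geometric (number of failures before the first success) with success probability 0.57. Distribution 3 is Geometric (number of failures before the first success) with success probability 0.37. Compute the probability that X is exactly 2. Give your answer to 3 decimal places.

0.125

Conditional on each component, P(X = 2): 1: 0.1; 2: 0.105393; 3: 0.146853.
By total probability, P(X = 2) = 0.3·0.1 + 0.19·0.105393 + 0.51·0.146853 = 0.12492.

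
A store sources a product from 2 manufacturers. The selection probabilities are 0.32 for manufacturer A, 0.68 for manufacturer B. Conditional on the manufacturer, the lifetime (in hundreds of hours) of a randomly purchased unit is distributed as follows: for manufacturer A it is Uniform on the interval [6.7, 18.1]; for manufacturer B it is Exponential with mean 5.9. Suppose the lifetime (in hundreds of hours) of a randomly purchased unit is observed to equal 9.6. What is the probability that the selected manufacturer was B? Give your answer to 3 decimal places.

0.447

Likelihoods f(9.6 | ·): A: 0.0877193; B: 0.0333042.
Posterior ∝ prior × likelihood. Numerator for B: 0.68·0.0333042 = 0.0226469.
Normalizing constant: 0.32·0.0877193 + 0.68·0.0333042 = 0.050717.
P(B | observation) = 0.0226469 / 0.050717 = 0.446534.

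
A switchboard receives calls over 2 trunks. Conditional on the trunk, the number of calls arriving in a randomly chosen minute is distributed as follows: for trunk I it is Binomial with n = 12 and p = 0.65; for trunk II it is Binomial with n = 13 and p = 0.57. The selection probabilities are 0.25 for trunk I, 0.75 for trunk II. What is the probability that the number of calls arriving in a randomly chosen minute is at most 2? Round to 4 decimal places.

0.0022

Conditional on each trunk, P(X ≤ 2): I: 0.000847908; II: 0.00266832.
By total probability, P(X ≤ 2) = 0.25·0.000847908 + 0.75·0.00266832 = 0.00221322.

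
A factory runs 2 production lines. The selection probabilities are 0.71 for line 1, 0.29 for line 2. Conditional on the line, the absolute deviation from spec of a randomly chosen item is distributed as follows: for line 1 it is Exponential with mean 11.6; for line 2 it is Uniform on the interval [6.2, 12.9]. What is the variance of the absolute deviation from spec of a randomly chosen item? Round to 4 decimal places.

Per component, 1: μ=11.6, E[X²]=269.12; 2: μ=9.55, E[X²]=94.9433.
E[X] = 0.71·11.6 + 0.29·9.55 = 11.0055.
E[X²] = 0.71·269.12 + 0.29·94.9433 = 218.609.
Var(X) = E[X²] − (E[X])² = 218.609 − 121.121 = 97.4877.

97.4877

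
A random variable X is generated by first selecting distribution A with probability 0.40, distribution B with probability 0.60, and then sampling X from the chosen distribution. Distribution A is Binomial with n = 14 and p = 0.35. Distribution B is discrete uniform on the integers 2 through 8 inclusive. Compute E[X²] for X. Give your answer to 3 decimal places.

28.278

For each component E[X²] = Var + (mean)², giving A: 27.195; B: 29.
Overall E[X²] = 0.4·27.195 + 0.6·29 = 28.278.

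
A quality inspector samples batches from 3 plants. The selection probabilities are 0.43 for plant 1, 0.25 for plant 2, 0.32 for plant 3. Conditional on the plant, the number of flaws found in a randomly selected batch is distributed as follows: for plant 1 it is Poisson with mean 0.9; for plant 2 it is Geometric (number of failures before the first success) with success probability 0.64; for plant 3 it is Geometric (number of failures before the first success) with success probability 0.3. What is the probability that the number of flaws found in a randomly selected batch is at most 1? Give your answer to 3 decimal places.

Conditional on each plant, P(X ≤ 1): 1: 0.772482; 2: 0.8704; 3: 0.51.
By total probability, P(X ≤ 1) = 0.43·0.772482 + 0.25·0.8704 + 0.32·0.51 = 0.712967.

0.713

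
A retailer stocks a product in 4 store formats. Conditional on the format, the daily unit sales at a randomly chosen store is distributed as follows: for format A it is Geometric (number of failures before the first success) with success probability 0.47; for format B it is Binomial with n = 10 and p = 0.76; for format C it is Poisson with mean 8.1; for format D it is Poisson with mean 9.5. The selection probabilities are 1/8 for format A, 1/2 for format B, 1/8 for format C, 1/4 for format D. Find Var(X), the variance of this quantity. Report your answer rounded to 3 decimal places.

10.696

Per component, A: μ=1.12766, E[X²]=3.67089; B: μ=7.6, E[X²]=59.584; C: μ=8.1, E[X²]=73.71; D: μ=9.5, E[X²]=99.75.
E[X] = 0.125·1.12766 + 0.5·7.6 + 0.125·8.1 + 0.25·9.5 = 7.32846.
E[X²] = 0.125·3.67089 + 0.5·59.584 + 0.125·73.71 + 0.25·99.75 = 64.4021.
Var(X) = E[X²] − (E[X])² = 64.4021 − 53.7063 = 10.6958.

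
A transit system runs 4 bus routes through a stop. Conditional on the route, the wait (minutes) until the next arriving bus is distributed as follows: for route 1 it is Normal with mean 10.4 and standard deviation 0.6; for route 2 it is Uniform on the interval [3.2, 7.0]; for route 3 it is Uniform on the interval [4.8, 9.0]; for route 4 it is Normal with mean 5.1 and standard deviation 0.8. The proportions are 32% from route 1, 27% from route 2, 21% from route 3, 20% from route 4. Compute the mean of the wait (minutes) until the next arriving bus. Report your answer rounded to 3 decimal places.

7.174

Component means — 1: 10.4; 2: 5.1; 3: 6.9; 4: 5.1.
E[X] = 0.32·10.4 + 0.27·5.1 + 0.21·6.9 + 0.2·5.1 = 7.174.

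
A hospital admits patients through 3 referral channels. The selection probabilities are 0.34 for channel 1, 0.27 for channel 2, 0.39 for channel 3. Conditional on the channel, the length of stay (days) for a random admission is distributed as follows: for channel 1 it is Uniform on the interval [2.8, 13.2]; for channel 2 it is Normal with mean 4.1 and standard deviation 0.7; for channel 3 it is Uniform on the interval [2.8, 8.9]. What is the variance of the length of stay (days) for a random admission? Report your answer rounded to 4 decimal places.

6.7379

Per component, 1: μ=8, E[X²]=73.0133; 2: μ=4.1, E[X²]=17.3; 3: μ=5.85, E[X²]=37.3233.
E[X] = 0.34·8 + 0.27·4.1 + 0.39·5.85 = 6.1085.
E[X²] = 0.34·73.0133 + 0.27·17.3 + 0.39·37.3233 = 44.0516.
Var(X) = E[X²] − (E[X])² = 44.0516 − 37.3138 = 6.73786.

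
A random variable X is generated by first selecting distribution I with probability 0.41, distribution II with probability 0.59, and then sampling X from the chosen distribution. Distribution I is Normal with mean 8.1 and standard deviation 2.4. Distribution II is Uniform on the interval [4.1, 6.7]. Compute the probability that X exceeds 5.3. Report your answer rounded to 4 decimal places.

0.6778

Conditional on each component, P(X > 5.3): I: 0.878327; II: 0.538462.
By total probability, P(X > 5.3) = 0.41·0.878327 + 0.59·0.538462 = 0.677807.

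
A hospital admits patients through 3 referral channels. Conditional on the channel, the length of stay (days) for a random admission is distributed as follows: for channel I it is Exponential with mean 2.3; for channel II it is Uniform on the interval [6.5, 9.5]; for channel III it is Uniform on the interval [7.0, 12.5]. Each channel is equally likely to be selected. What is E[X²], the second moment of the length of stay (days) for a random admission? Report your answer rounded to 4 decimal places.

57.6378

For each component E[X²] = Var + (mean)², giving I: 10.58; II: 64.75; III: 97.5833.
Overall E[X²] = 0.333333·10.58 + 0.333333·64.75 + 0.333333·97.5833 = 57.6378.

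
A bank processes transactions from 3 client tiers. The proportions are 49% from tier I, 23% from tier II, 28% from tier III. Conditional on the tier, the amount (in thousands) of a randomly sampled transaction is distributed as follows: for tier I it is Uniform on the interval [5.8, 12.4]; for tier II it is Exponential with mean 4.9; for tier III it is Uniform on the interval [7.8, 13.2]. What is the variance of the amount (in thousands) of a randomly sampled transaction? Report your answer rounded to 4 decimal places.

12.2579

Per component, I: μ=9.1, E[X²]=86.44; II: μ=4.9, E[X²]=48.02; III: μ=10.5, E[X²]=112.68.
E[X] = 0.49·9.1 + 0.23·4.9 + 0.28·10.5 = 8.526.
E[X²] = 0.49·86.44 + 0.23·48.02 + 0.28·112.68 = 84.9506.
Var(X) = E[X²] − (E[X])² = 84.9506 − 72.6927 = 12.2579.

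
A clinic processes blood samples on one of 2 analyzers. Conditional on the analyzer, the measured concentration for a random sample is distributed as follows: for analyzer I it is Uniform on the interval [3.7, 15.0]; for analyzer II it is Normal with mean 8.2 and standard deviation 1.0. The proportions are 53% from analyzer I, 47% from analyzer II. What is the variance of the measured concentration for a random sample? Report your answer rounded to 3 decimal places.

Per component, I: μ=9.35, E[X²]=98.0633; II: μ=8.2, E[X²]=68.24.
E[X] = 0.53·9.35 + 0.47·8.2 = 8.8095.
E[X²] = 0.53·98.0633 + 0.47·68.24 = 84.0464.
Var(X) = E[X²] − (E[X])² = 84.0464 − 77.6073 = 6.43908.

6.439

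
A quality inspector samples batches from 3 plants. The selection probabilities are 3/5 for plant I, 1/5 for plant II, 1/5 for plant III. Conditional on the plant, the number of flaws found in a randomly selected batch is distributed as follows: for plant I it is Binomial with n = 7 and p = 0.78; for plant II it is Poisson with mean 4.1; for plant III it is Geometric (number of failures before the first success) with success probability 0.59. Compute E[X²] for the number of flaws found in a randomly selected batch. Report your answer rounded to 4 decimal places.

23.1218

For each component E[X²] = Var + (mean)², giving I: 31.0128; II: 20.91; III: 1.66073.
Overall E[X²] = 0.6·31.0128 + 0.2·20.91 + 0.2·1.66073 = 23.1218.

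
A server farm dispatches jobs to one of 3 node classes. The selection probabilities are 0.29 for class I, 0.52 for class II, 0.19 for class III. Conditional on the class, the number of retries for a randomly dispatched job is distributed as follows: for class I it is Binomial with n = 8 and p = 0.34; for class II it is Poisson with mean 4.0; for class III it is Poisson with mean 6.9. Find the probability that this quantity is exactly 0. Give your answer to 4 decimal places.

Conditional on each class, P(X = 0): I: 0.0360041; II: 0.0183156; III: 0.00100779.
By total probability, P(X = 0) = 0.29·0.0360041 + 0.52·0.0183156 + 0.19·0.00100779 = 0.0201568.

0.0202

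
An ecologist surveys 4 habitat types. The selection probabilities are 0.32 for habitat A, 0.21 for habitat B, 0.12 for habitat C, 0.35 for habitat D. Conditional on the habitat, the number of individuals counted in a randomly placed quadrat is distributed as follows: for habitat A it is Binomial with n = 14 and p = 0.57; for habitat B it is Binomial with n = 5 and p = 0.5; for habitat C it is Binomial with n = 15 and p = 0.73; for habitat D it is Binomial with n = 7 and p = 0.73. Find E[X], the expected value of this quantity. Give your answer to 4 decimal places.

6.1811

Component means — A: 7.98; B: 2.5; C: 10.95; D: 5.11.
E[X] = 0.32·7.98 + 0.21·2.5 + 0.12·10.95 + 0.35·5.11 = 6.1811.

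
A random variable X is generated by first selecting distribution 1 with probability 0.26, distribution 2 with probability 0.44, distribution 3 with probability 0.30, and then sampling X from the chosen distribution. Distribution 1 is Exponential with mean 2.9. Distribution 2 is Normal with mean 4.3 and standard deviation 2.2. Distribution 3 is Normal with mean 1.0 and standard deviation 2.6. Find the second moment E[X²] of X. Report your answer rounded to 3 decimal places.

16.966

For each component E[X²] = Var + (mean)², giving 1: 16.82; 2: 23.33; 3: 7.76.
Overall E[X²] = 0.26·16.82 + 0.44·23.33 + 0.3·7.76 = 16.9664.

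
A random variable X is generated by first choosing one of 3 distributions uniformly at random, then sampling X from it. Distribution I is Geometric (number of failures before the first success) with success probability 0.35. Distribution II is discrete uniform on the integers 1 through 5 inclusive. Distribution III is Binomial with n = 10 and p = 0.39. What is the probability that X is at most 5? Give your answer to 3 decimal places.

Conditional on each component, P(X ≤ 5): I: 0.924581; II: 1; III: 0.849993.
By total probability, P(X ≤ 5) = 0.333333·0.924581 + 0.333333·1 + 0.333333·0.849993 = 0.924858.

0.925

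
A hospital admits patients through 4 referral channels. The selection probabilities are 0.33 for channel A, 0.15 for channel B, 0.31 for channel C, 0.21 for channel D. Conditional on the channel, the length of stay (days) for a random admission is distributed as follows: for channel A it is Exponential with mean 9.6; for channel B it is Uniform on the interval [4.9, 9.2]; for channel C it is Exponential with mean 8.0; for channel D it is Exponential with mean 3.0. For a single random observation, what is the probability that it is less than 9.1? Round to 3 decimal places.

Conditional on each channel, P(X < 9.1): A: 0.612452; B: 0.976744; C: 0.67938; D: 0.951845.
By total probability, P(X < 9.1) = 0.33·0.612452 + 0.15·0.976744 + 0.31·0.67938 + 0.21·0.951845 = 0.759116.

0.759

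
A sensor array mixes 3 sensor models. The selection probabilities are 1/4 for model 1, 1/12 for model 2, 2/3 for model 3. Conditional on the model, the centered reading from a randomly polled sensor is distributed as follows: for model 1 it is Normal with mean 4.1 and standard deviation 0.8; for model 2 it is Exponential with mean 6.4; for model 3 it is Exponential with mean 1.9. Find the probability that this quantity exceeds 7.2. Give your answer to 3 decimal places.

Conditional on each model, P(X > 7.2): 1: 5.33123e-05; 2: 0.324652; 3: 0.0226075.
By total probability, P(X > 7.2) = 0.25·5.33123e-05 + 0.0833333·0.324652 + 0.666667·0.0226075 = 0.0421394.

0.042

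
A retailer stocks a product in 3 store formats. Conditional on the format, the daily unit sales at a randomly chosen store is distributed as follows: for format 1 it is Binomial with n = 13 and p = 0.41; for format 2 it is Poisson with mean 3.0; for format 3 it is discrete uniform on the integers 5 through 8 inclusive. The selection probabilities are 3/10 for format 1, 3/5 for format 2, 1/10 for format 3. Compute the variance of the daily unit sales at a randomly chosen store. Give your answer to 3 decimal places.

4.622

Per component, 1: μ=5.33, E[X²]=31.5536; 2: μ=3, E[X²]=12; 3: μ=6.5, E[X²]=43.5.
E[X] = 0.3·5.33 + 0.6·3 + 0.1·6.5 = 4.049.
E[X²] = 0.3·31.5536 + 0.6·12 + 0.1·43.5 = 21.0161.
Var(X) = E[X²] − (E[X])² = 21.0161 − 16.3944 = 4.62168.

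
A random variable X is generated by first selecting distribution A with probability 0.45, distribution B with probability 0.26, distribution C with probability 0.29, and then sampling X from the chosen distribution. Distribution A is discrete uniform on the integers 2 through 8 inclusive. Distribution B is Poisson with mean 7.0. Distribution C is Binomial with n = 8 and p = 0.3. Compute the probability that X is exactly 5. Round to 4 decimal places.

0.1110

Conditional on each component, P(X = 5): A: 0.142857; B: 0.127717; C: 0.0466754.
By total probability, P(X = 5) = 0.45·0.142857 + 0.26·0.127717 + 0.29·0.0466754 = 0.111028.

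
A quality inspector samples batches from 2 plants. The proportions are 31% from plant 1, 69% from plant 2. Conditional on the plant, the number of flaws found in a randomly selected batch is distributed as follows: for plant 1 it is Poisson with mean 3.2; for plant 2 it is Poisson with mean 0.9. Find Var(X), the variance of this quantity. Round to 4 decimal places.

2.7445

Per component, 1: μ=3.2, E[X²]=13.44; 2: μ=0.9, E[X²]=1.71.
E[X] = 0.31·3.2 + 0.69·0.9 = 1.613.
E[X²] = 0.31·13.44 + 0.69·1.71 = 5.3463.
Var(X) = E[X²] − (E[X])² = 5.3463 − 2.60177 = 2.74453.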